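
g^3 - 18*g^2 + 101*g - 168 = (g - 8)*(g - 7)*(g - 3)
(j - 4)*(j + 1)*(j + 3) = j^3 - 13*j - 12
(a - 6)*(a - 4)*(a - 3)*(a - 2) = a^4 - 15*a^3 + 80*a^2 - 180*a + 144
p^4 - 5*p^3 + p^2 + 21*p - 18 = (p - 3)^2*(p - 1)*(p + 2)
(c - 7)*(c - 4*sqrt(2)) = c^2 - 7*c - 4*sqrt(2)*c + 28*sqrt(2)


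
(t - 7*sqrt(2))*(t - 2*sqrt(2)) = t^2 - 9*sqrt(2)*t + 28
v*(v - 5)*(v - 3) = v^3 - 8*v^2 + 15*v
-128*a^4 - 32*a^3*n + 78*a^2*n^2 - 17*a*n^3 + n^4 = (-8*a + n)^2*(-2*a + n)*(a + n)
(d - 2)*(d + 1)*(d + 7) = d^3 + 6*d^2 - 9*d - 14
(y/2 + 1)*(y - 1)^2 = y^3/2 - 3*y/2 + 1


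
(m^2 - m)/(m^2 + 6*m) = (m - 1)/(m + 6)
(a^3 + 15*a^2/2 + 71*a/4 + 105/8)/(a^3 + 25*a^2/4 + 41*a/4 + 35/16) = 2*(2*a + 3)/(4*a + 1)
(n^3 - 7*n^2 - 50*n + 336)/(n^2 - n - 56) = n - 6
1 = 1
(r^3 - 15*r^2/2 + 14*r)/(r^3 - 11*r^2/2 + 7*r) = (r - 4)/(r - 2)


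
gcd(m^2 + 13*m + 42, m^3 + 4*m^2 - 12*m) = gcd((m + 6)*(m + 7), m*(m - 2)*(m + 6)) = m + 6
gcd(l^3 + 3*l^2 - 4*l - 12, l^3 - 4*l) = l^2 - 4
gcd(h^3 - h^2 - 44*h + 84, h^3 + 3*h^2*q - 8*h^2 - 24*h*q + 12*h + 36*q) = h^2 - 8*h + 12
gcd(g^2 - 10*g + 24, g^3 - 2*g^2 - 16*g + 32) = g - 4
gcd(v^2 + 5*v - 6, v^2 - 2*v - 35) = 1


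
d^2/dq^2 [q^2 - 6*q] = 2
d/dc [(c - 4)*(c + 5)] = 2*c + 1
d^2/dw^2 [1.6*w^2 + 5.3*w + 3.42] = 3.20000000000000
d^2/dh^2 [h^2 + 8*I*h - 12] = 2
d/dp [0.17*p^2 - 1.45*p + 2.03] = 0.34*p - 1.45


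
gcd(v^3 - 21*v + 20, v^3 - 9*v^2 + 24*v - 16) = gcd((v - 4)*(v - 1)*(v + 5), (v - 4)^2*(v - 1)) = v^2 - 5*v + 4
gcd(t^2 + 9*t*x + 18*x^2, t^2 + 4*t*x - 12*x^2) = t + 6*x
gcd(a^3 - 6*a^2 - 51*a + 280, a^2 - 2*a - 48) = a - 8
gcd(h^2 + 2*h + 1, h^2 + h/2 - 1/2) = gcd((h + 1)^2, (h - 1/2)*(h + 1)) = h + 1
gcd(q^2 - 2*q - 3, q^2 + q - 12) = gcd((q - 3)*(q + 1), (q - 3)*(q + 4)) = q - 3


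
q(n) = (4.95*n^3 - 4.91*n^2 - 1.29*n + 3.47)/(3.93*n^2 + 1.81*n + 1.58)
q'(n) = (-7.86*n - 1.81)*(4.95*n^3 - 4.91*n^2 - 1.29*n + 3.47)/(3.93*n^2 + 1.81*n + 1.58)^2 + (14.85*n^2 - 9.82*n - 1.29)/(3.93*n^2 + 1.81*n + 1.58)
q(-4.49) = -7.40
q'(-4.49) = 1.30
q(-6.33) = -9.76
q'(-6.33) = 1.27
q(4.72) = 4.18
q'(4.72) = 1.23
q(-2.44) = -4.60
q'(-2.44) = 1.52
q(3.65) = 2.87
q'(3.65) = 1.21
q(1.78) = 0.78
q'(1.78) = 0.92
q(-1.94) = -3.78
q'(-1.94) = 1.77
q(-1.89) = -3.69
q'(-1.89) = 1.81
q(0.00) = 2.20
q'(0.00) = -3.33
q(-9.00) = -13.15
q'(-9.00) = 1.26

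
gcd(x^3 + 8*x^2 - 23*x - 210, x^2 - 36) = x + 6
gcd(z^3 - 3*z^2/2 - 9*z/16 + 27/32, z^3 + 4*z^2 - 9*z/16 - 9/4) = z^2 - 9/16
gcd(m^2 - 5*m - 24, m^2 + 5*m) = 1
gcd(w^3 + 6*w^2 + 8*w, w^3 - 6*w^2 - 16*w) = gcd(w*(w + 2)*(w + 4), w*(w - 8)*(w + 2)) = w^2 + 2*w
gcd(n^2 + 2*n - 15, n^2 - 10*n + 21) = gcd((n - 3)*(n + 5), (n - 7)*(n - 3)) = n - 3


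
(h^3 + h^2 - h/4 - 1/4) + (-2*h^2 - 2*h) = h^3 - h^2 - 9*h/4 - 1/4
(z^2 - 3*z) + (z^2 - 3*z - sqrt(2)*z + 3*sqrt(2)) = 2*z^2 - 6*z - sqrt(2)*z + 3*sqrt(2)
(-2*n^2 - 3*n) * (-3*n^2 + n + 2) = 6*n^4 + 7*n^3 - 7*n^2 - 6*n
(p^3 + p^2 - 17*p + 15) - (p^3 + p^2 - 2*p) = 15 - 15*p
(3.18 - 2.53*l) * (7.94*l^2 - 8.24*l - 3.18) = -20.0882*l^3 + 46.0964*l^2 - 18.1578*l - 10.1124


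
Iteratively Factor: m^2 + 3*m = (m + 3)*(m)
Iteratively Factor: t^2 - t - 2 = (t + 1)*(t - 2)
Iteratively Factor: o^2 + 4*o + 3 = (o + 3)*(o + 1)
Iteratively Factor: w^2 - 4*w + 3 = (w - 1)*(w - 3)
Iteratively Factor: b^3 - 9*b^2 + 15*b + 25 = (b - 5)*(b^2 - 4*b - 5) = (b - 5)^2*(b + 1)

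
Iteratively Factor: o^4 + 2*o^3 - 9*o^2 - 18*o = (o)*(o^3 + 2*o^2 - 9*o - 18) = o*(o + 3)*(o^2 - o - 6) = o*(o + 2)*(o + 3)*(o - 3)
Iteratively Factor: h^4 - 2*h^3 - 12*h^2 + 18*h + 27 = (h + 1)*(h^3 - 3*h^2 - 9*h + 27) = (h - 3)*(h + 1)*(h^2 - 9) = (h - 3)^2*(h + 1)*(h + 3)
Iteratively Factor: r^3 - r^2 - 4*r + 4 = (r - 1)*(r^2 - 4) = (r - 2)*(r - 1)*(r + 2)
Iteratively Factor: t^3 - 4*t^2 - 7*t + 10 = (t - 1)*(t^2 - 3*t - 10) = (t - 1)*(t + 2)*(t - 5)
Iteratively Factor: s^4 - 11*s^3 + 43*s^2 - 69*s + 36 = (s - 3)*(s^3 - 8*s^2 + 19*s - 12) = (s - 4)*(s - 3)*(s^2 - 4*s + 3) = (s - 4)*(s - 3)^2*(s - 1)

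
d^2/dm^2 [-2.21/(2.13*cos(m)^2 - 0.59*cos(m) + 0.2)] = (40.106196*(1 - cos(m)^2)^2 - 8.331921*cos(m)^3 + 17.056559*cos(m)^2 + 16.924622*cos(m) - 39.761878)/(2.13*cos(m)^2 - 0.59*cos(m) + 0.2)^3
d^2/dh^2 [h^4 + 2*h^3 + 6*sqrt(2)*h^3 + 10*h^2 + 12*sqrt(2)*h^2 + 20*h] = 12*h^2 + 12*h + 36*sqrt(2)*h + 20 + 24*sqrt(2)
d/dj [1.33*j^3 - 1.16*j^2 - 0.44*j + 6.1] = 3.99*j^2 - 2.32*j - 0.44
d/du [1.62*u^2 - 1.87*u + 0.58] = 3.24*u - 1.87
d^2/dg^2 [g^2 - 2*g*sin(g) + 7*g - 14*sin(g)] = 2*g*sin(g) + 14*sin(g) - 4*cos(g) + 2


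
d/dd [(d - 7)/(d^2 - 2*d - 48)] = (d^2 - 2*d - 2*(d - 7)*(d - 1) - 48)/(-d^2 + 2*d + 48)^2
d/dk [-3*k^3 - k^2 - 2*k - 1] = -9*k^2 - 2*k - 2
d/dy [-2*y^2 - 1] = -4*y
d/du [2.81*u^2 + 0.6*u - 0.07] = 5.62*u + 0.6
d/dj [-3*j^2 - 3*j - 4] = -6*j - 3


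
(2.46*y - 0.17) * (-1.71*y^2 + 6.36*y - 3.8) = -4.2066*y^3 + 15.9363*y^2 - 10.4292*y + 0.646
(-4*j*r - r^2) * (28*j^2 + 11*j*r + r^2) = -112*j^3*r - 72*j^2*r^2 - 15*j*r^3 - r^4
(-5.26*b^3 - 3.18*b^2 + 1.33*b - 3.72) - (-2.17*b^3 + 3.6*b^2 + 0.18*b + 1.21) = -3.09*b^3 - 6.78*b^2 + 1.15*b - 4.93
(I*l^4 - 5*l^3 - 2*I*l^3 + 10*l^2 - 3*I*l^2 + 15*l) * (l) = I*l^5 - 5*l^4 - 2*I*l^4 + 10*l^3 - 3*I*l^3 + 15*l^2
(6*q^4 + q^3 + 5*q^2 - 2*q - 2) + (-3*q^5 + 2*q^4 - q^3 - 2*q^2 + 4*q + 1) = -3*q^5 + 8*q^4 + 3*q^2 + 2*q - 1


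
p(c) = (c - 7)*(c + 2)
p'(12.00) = 19.00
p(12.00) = 70.00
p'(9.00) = 13.00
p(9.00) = 22.00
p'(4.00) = 3.00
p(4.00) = -18.00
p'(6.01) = 7.02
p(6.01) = -7.93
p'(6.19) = 7.38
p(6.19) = -6.63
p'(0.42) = -4.16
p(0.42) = -15.92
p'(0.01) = -4.98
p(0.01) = -14.05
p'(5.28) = 5.56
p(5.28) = -12.52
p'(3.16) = 1.32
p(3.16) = -19.81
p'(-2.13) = -9.26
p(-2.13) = 1.19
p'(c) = 2*c - 5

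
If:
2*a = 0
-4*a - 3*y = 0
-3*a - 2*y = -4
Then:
No Solution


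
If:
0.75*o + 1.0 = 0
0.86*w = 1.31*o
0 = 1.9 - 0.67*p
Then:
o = -1.33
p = 2.84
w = -2.03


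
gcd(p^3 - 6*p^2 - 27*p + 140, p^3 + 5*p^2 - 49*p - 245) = p^2 - 2*p - 35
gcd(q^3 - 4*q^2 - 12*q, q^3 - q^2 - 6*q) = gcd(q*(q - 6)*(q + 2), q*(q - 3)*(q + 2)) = q^2 + 2*q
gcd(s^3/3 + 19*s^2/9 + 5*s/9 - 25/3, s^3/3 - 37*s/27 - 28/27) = 1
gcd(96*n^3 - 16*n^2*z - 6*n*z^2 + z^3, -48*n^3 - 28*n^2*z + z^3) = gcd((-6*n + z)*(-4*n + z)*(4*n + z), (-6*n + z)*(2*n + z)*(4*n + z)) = -24*n^2 - 2*n*z + z^2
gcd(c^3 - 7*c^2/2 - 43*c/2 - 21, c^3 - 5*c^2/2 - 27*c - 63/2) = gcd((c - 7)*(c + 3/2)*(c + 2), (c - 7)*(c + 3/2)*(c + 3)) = c^2 - 11*c/2 - 21/2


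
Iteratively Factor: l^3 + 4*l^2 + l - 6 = (l + 3)*(l^2 + l - 2) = (l + 2)*(l + 3)*(l - 1)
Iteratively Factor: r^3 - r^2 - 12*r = (r - 4)*(r^2 + 3*r) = (r - 4)*(r + 3)*(r)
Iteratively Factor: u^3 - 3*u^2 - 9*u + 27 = (u - 3)*(u^2 - 9) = (u - 3)^2*(u + 3)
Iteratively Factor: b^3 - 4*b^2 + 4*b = (b)*(b^2 - 4*b + 4) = b*(b - 2)*(b - 2)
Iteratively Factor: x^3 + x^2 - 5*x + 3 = (x - 1)*(x^2 + 2*x - 3) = (x - 1)*(x + 3)*(x - 1)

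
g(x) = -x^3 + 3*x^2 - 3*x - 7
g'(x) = -3*x^2 + 6*x - 3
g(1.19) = -8.01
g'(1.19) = -0.11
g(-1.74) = 12.57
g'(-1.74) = -22.52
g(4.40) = -47.30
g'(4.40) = -34.68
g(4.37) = -46.27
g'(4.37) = -34.07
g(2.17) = -9.60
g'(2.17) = -4.11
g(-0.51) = -4.56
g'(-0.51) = -6.84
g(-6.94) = 492.57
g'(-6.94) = -189.13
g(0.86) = -8.00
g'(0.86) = -0.06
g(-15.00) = 4088.00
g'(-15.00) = -768.00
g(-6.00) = 335.00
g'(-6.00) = -147.00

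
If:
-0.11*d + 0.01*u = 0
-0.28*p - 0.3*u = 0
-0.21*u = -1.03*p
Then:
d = 0.00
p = 0.00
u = 0.00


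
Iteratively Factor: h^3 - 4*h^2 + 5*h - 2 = (h - 1)*(h^2 - 3*h + 2) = (h - 1)^2*(h - 2)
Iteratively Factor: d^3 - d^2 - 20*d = (d - 5)*(d^2 + 4*d) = (d - 5)*(d + 4)*(d)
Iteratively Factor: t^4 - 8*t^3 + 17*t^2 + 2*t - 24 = (t - 2)*(t^3 - 6*t^2 + 5*t + 12) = (t - 4)*(t - 2)*(t^2 - 2*t - 3) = (t - 4)*(t - 3)*(t - 2)*(t + 1)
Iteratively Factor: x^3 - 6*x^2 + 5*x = (x)*(x^2 - 6*x + 5) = x*(x - 5)*(x - 1)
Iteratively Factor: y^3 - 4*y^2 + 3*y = (y)*(y^2 - 4*y + 3) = y*(y - 1)*(y - 3)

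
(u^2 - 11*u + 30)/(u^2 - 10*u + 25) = (u - 6)/(u - 5)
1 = 1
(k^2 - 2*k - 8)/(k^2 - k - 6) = (k - 4)/(k - 3)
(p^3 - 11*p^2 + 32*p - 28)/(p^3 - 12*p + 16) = (p - 7)/(p + 4)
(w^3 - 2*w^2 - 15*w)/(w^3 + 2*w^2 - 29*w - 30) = w*(w + 3)/(w^2 + 7*w + 6)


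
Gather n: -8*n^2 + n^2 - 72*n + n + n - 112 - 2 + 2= -7*n^2 - 70*n - 112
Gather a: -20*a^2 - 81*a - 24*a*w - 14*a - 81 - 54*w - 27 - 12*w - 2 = -20*a^2 + a*(-24*w - 95) - 66*w - 110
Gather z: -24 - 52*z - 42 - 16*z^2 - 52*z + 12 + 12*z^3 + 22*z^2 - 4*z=12*z^3 + 6*z^2 - 108*z - 54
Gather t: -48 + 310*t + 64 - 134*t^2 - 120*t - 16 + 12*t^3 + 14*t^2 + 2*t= 12*t^3 - 120*t^2 + 192*t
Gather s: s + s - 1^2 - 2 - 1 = 2*s - 4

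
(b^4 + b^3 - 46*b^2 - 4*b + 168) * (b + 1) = b^5 + 2*b^4 - 45*b^3 - 50*b^2 + 164*b + 168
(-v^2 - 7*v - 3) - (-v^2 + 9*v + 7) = -16*v - 10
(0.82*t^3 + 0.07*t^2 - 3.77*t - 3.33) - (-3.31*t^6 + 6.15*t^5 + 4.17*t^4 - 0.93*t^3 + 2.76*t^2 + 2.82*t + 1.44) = 3.31*t^6 - 6.15*t^5 - 4.17*t^4 + 1.75*t^3 - 2.69*t^2 - 6.59*t - 4.77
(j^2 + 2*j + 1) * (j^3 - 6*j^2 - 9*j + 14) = j^5 - 4*j^4 - 20*j^3 - 10*j^2 + 19*j + 14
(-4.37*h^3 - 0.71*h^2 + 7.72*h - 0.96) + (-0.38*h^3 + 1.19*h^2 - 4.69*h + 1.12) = -4.75*h^3 + 0.48*h^2 + 3.03*h + 0.16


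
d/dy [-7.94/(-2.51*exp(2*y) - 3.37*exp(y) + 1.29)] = (-39.8588*exp(y) - 26.7578)*exp(y)/(2.51*exp(2*y) + 3.37*exp(y) - 1.29)^2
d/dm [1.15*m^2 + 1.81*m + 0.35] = 2.3*m + 1.81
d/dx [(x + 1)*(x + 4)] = 2*x + 5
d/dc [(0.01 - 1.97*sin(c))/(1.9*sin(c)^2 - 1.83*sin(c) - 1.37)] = (3.743*sin(c)^2 - 0.0379999999999998*sin(c) + 2.7172)*cos(c)/(3.61*sin(c)^4 - 6.954*sin(c)^3 - 1.8571*sin(c)^2 + 5.0142*sin(c) + 1.8769)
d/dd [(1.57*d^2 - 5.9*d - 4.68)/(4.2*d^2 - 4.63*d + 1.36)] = (17.5109*d^2 + 43.5824*d - 29.6924)/(17.64*d^4 - 38.892*d^3 + 32.8609*d^2 - 12.5936*d + 1.8496)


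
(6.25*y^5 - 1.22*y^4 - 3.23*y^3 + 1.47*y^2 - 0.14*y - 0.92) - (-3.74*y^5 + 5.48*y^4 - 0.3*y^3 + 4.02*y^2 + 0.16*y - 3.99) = 9.99*y^5 - 6.7*y^4 - 2.93*y^3 - 2.55*y^2 - 0.3*y + 3.07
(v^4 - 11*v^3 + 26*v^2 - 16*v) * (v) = v^5 - 11*v^4 + 26*v^3 - 16*v^2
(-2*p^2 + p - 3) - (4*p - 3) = -2*p^2 - 3*p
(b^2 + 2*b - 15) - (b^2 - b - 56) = 3*b + 41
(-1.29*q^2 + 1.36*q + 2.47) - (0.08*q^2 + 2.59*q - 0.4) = -1.37*q^2 - 1.23*q + 2.87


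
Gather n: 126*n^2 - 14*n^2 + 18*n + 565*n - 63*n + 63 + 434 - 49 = 112*n^2 + 520*n + 448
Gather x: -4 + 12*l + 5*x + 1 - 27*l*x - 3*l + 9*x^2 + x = 9*l + 9*x^2 + x*(6 - 27*l) - 3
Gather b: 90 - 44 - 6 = 40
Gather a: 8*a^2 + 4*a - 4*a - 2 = 8*a^2 - 2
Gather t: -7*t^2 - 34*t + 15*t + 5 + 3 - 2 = -7*t^2 - 19*t + 6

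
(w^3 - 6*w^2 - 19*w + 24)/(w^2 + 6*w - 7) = (w^2 - 5*w - 24)/(w + 7)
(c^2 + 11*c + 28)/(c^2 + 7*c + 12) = (c + 7)/(c + 3)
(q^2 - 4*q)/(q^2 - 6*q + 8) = q/(q - 2)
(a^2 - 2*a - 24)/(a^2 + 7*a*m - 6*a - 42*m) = (a + 4)/(a + 7*m)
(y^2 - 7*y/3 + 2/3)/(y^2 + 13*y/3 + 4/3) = (3*y^2 - 7*y + 2)/(3*y^2 + 13*y + 4)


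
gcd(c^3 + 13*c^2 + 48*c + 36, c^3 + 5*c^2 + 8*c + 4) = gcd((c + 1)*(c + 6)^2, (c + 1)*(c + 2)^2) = c + 1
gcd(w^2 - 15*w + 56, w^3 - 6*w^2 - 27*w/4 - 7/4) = w - 7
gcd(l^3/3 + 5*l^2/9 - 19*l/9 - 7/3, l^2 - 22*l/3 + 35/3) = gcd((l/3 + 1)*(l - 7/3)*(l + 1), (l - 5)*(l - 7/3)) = l - 7/3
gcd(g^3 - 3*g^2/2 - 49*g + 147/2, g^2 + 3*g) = 1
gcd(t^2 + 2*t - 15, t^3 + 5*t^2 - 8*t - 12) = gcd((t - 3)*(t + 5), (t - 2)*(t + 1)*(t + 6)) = 1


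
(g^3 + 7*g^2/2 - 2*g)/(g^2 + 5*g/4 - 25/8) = 4*g*(2*g^2 + 7*g - 4)/(8*g^2 + 10*g - 25)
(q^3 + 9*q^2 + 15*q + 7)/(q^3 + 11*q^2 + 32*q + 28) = (q^2 + 2*q + 1)/(q^2 + 4*q + 4)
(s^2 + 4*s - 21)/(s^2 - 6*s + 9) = (s + 7)/(s - 3)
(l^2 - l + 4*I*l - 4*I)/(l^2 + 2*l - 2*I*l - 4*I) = (l^2 + l*(-1 + 4*I) - 4*I)/(l^2 + 2*l*(1 - I) - 4*I)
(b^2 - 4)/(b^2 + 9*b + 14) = (b - 2)/(b + 7)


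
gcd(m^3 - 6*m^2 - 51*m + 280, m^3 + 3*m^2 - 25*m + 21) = m + 7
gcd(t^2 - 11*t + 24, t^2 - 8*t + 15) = t - 3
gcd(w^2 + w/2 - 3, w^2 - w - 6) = w + 2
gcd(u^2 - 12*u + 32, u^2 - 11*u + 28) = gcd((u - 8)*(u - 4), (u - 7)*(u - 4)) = u - 4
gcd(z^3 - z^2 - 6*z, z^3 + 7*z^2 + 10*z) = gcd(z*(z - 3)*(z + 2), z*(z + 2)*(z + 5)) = z^2 + 2*z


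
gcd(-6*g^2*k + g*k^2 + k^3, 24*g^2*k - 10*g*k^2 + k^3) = k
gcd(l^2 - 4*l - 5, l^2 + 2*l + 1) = l + 1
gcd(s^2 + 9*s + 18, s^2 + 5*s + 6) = s + 3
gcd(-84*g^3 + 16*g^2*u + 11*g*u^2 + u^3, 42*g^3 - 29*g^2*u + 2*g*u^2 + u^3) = -14*g^2 + 5*g*u + u^2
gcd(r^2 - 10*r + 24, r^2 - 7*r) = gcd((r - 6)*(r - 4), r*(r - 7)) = 1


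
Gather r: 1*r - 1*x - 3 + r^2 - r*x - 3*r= r^2 + r*(-x - 2) - x - 3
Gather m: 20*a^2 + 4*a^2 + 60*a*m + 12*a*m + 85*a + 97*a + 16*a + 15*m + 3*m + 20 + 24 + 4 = 24*a^2 + 198*a + m*(72*a + 18) + 48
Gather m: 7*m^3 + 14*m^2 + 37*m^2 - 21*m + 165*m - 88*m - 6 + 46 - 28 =7*m^3 + 51*m^2 + 56*m + 12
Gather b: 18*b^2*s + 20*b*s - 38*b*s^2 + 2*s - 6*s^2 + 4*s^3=18*b^2*s + b*(-38*s^2 + 20*s) + 4*s^3 - 6*s^2 + 2*s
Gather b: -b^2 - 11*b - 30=-b^2 - 11*b - 30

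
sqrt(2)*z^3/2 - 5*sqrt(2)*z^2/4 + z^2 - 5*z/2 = z*(z - 5/2)*(sqrt(2)*z/2 + 1)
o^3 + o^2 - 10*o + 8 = (o - 2)*(o - 1)*(o + 4)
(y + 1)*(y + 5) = y^2 + 6*y + 5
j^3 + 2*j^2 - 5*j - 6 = (j - 2)*(j + 1)*(j + 3)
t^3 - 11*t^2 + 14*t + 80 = (t - 8)*(t - 5)*(t + 2)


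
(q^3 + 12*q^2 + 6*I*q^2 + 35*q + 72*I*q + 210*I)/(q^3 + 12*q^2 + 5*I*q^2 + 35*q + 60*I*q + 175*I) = (q + 6*I)/(q + 5*I)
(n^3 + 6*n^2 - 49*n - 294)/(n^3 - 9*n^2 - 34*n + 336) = (n + 7)/(n - 8)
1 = 1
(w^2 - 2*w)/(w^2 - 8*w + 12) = w/(w - 6)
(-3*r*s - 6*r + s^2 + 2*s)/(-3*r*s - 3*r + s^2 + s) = (s + 2)/(s + 1)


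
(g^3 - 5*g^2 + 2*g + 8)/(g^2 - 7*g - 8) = (g^2 - 6*g + 8)/(g - 8)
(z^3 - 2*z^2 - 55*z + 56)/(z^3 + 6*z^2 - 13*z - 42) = (z^2 - 9*z + 8)/(z^2 - z - 6)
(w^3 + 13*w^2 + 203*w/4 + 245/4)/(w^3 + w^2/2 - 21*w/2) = (2*w^2 + 19*w + 35)/(2*w*(w - 3))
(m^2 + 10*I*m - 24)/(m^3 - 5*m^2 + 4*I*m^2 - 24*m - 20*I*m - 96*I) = (m + 6*I)/(m^2 - 5*m - 24)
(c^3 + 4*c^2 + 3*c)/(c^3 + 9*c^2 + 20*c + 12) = c*(c + 3)/(c^2 + 8*c + 12)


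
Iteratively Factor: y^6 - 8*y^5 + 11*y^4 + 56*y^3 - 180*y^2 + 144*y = (y - 2)*(y^5 - 6*y^4 - y^3 + 54*y^2 - 72*y) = (y - 2)*(y + 3)*(y^4 - 9*y^3 + 26*y^2 - 24*y) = (y - 2)^2*(y + 3)*(y^3 - 7*y^2 + 12*y) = y*(y - 2)^2*(y + 3)*(y^2 - 7*y + 12) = y*(y - 3)*(y - 2)^2*(y + 3)*(y - 4)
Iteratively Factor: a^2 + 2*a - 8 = (a - 2)*(a + 4)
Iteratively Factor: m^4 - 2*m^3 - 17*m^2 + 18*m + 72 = (m + 2)*(m^3 - 4*m^2 - 9*m + 36) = (m - 4)*(m + 2)*(m^2 - 9) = (m - 4)*(m - 3)*(m + 2)*(m + 3)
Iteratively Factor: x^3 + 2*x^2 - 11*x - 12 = (x - 3)*(x^2 + 5*x + 4) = (x - 3)*(x + 4)*(x + 1)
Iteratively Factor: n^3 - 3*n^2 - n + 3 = (n + 1)*(n^2 - 4*n + 3) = (n - 1)*(n + 1)*(n - 3)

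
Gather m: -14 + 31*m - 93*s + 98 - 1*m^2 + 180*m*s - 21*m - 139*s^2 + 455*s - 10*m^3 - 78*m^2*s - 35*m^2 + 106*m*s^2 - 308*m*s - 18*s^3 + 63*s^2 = -10*m^3 + m^2*(-78*s - 36) + m*(106*s^2 - 128*s + 10) - 18*s^3 - 76*s^2 + 362*s + 84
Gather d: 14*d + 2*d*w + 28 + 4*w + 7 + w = d*(2*w + 14) + 5*w + 35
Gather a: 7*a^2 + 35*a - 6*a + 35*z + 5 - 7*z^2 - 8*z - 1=7*a^2 + 29*a - 7*z^2 + 27*z + 4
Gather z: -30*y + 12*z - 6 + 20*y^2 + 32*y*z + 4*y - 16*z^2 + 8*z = 20*y^2 - 26*y - 16*z^2 + z*(32*y + 20) - 6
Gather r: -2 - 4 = -6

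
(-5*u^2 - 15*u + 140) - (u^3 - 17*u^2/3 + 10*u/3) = -u^3 + 2*u^2/3 - 55*u/3 + 140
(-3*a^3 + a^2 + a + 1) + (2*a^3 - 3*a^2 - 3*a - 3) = -a^3 - 2*a^2 - 2*a - 2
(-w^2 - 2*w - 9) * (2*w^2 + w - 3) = -2*w^4 - 5*w^3 - 17*w^2 - 3*w + 27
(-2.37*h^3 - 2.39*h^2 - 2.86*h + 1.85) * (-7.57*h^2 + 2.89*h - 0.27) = 17.9409*h^5 + 11.243*h^4 + 15.383*h^3 - 21.6246*h^2 + 6.1187*h - 0.4995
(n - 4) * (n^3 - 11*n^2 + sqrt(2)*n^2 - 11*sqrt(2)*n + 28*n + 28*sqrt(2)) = n^4 - 15*n^3 + sqrt(2)*n^3 - 15*sqrt(2)*n^2 + 72*n^2 - 112*n + 72*sqrt(2)*n - 112*sqrt(2)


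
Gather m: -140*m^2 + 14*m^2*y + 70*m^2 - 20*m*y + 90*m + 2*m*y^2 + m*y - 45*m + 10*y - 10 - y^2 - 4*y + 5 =m^2*(14*y - 70) + m*(2*y^2 - 19*y + 45) - y^2 + 6*y - 5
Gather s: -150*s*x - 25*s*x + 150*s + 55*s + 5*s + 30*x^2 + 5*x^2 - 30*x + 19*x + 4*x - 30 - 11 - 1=s*(210 - 175*x) + 35*x^2 - 7*x - 42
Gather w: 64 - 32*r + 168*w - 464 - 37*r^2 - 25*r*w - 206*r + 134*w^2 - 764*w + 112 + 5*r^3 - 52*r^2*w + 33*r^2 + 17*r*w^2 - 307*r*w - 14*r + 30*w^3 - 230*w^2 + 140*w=5*r^3 - 4*r^2 - 252*r + 30*w^3 + w^2*(17*r - 96) + w*(-52*r^2 - 332*r - 456) - 288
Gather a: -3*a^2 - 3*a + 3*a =-3*a^2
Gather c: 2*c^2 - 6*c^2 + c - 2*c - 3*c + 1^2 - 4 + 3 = -4*c^2 - 4*c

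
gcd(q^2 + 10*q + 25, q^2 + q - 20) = q + 5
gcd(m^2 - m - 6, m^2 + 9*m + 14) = m + 2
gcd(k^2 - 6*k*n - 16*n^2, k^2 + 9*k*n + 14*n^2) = k + 2*n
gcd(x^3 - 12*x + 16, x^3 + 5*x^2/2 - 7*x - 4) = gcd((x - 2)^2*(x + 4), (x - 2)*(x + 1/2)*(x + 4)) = x^2 + 2*x - 8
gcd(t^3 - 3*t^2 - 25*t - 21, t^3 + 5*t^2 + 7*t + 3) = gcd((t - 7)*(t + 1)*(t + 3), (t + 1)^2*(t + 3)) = t^2 + 4*t + 3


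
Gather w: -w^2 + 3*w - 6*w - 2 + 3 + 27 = -w^2 - 3*w + 28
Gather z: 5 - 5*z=5 - 5*z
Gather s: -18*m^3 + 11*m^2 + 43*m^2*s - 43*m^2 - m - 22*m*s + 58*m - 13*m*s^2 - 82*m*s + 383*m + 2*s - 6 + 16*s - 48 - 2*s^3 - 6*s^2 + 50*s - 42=-18*m^3 - 32*m^2 + 440*m - 2*s^3 + s^2*(-13*m - 6) + s*(43*m^2 - 104*m + 68) - 96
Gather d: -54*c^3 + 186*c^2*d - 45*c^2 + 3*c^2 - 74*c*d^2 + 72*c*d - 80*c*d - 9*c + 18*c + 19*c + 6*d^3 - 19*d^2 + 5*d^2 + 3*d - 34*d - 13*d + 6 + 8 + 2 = -54*c^3 - 42*c^2 + 28*c + 6*d^3 + d^2*(-74*c - 14) + d*(186*c^2 - 8*c - 44) + 16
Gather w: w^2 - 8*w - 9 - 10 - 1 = w^2 - 8*w - 20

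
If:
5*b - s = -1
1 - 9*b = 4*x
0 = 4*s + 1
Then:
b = -1/4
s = -1/4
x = 13/16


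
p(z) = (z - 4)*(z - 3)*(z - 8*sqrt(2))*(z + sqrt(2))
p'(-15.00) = -26872.85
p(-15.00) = 122262.41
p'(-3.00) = -962.86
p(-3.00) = 953.34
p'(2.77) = 50.96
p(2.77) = -10.11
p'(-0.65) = -114.20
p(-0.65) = -155.18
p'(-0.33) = -55.55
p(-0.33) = -182.03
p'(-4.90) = -2334.57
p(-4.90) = 3973.75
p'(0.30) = 27.93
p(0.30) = -188.61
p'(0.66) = 58.46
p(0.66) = -172.71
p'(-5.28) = -2698.51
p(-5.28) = 4929.01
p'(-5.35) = -2769.10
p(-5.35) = 5120.37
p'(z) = (z - 4)*(z - 3)*(z - 8*sqrt(2)) + (z - 4)*(z - 3)*(z + sqrt(2)) + (z - 4)*(z - 8*sqrt(2))*(z + sqrt(2)) + (z - 3)*(z - 8*sqrt(2))*(z + sqrt(2)) = 4*z^3 - 21*sqrt(2)*z^2 - 21*z^2 - 8*z + 98*sqrt(2)*z - 84*sqrt(2) + 112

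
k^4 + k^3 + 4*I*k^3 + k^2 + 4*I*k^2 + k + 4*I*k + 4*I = (k + 1)*(k - I)*(k + I)*(k + 4*I)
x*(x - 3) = x^2 - 3*x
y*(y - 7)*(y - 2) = y^3 - 9*y^2 + 14*y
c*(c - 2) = c^2 - 2*c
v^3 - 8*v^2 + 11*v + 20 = (v - 5)*(v - 4)*(v + 1)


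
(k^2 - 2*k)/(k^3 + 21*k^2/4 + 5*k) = 4*(k - 2)/(4*k^2 + 21*k + 20)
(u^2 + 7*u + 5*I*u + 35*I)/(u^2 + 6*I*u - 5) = (u + 7)/(u + I)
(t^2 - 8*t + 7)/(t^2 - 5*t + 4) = (t - 7)/(t - 4)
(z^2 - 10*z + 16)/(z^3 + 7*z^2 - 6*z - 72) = (z^2 - 10*z + 16)/(z^3 + 7*z^2 - 6*z - 72)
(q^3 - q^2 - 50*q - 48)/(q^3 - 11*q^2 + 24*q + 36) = (q^2 - 2*q - 48)/(q^2 - 12*q + 36)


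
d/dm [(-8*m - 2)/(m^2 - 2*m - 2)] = 4*(2*m^2 + m + 3)/(m^4 - 4*m^3 + 8*m + 4)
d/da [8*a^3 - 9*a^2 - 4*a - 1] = 24*a^2 - 18*a - 4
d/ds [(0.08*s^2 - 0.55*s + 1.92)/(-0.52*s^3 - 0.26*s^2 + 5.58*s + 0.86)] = (0.0416*s^4 - 0.572*s^3 + 3.2986*s^2 + 1.136*s - 11.1866)/(0.2704*s^6 + 0.2704*s^5 - 5.7356*s^4 - 3.796*s^3 + 30.6892*s^2 + 9.5976*s + 0.7396)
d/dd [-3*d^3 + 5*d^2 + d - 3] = -9*d^2 + 10*d + 1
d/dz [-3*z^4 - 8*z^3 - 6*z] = -12*z^3 - 24*z^2 - 6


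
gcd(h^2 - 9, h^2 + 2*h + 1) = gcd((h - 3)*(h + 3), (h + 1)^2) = 1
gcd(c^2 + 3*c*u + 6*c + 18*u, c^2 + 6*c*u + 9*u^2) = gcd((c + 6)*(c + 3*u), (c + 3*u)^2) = c + 3*u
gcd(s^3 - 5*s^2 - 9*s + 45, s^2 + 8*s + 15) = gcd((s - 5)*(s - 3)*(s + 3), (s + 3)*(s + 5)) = s + 3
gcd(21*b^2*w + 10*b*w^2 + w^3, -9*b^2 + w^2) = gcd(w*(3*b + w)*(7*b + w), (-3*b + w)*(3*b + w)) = 3*b + w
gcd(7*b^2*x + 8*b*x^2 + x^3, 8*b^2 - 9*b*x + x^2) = 1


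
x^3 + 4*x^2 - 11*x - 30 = (x - 3)*(x + 2)*(x + 5)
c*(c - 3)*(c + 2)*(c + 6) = c^4 + 5*c^3 - 12*c^2 - 36*c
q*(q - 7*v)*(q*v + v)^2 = q^4*v^2 - 7*q^3*v^3 + 2*q^3*v^2 - 14*q^2*v^3 + q^2*v^2 - 7*q*v^3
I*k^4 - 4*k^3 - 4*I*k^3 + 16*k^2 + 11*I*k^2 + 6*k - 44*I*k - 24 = (k - 4)*(k - I)*(k + 6*I)*(I*k + 1)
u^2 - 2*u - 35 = (u - 7)*(u + 5)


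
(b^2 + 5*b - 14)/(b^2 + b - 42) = (b - 2)/(b - 6)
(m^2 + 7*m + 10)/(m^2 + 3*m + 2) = (m + 5)/(m + 1)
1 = 1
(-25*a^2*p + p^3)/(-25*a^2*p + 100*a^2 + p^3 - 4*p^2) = p/(p - 4)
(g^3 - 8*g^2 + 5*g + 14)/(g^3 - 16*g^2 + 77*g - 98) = (g + 1)/(g - 7)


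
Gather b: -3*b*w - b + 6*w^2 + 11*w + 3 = b*(-3*w - 1) + 6*w^2 + 11*w + 3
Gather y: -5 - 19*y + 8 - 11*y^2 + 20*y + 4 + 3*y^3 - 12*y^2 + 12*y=3*y^3 - 23*y^2 + 13*y + 7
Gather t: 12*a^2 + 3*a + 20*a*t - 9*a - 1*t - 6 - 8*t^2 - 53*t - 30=12*a^2 - 6*a - 8*t^2 + t*(20*a - 54) - 36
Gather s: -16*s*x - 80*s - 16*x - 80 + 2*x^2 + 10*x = s*(-16*x - 80) + 2*x^2 - 6*x - 80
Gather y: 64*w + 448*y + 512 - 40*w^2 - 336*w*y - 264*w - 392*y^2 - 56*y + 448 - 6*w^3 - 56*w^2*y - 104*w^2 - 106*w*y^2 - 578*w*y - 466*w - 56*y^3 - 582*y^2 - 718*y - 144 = -6*w^3 - 144*w^2 - 666*w - 56*y^3 + y^2*(-106*w - 974) + y*(-56*w^2 - 914*w - 326) + 816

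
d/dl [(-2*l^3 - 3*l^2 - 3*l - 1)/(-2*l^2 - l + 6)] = (4*l^4 + 4*l^3 - 39*l^2 - 40*l - 19)/(4*l^4 + 4*l^3 - 23*l^2 - 12*l + 36)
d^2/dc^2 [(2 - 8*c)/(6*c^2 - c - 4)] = 4*((4*c - 1)*(12*c - 1)^2 + 2*(36*c - 5)*(-6*c^2 + c + 4))/(-6*c^2 + c + 4)^3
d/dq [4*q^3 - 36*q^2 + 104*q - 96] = 12*q^2 - 72*q + 104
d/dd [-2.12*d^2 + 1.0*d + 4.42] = 1.0 - 4.24*d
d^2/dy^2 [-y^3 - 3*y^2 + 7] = -6*y - 6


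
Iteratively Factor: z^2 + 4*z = (z + 4)*(z)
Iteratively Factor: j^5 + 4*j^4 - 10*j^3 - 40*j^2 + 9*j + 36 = (j - 1)*(j^4 + 5*j^3 - 5*j^2 - 45*j - 36) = (j - 1)*(j + 1)*(j^3 + 4*j^2 - 9*j - 36) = (j - 1)*(j + 1)*(j + 3)*(j^2 + j - 12) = (j - 3)*(j - 1)*(j + 1)*(j + 3)*(j + 4)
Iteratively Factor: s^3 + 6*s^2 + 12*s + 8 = (s + 2)*(s^2 + 4*s + 4) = (s + 2)^2*(s + 2)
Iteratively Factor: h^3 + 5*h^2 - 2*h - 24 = (h - 2)*(h^2 + 7*h + 12) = (h - 2)*(h + 3)*(h + 4)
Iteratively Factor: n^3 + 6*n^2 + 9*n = (n)*(n^2 + 6*n + 9) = n*(n + 3)*(n + 3)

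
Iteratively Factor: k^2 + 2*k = (k + 2)*(k)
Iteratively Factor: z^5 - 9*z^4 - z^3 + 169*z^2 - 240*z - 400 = (z - 5)*(z^4 - 4*z^3 - 21*z^2 + 64*z + 80) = (z - 5)*(z + 1)*(z^3 - 5*z^2 - 16*z + 80) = (z - 5)^2*(z + 1)*(z^2 - 16) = (z - 5)^2*(z + 1)*(z + 4)*(z - 4)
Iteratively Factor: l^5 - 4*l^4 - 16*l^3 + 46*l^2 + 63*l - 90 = (l - 5)*(l^4 + l^3 - 11*l^2 - 9*l + 18) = (l - 5)*(l + 3)*(l^3 - 2*l^2 - 5*l + 6) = (l - 5)*(l - 1)*(l + 3)*(l^2 - l - 6) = (l - 5)*(l - 3)*(l - 1)*(l + 3)*(l + 2)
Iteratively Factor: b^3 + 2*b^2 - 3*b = (b)*(b^2 + 2*b - 3) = b*(b + 3)*(b - 1)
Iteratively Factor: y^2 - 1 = (y + 1)*(y - 1)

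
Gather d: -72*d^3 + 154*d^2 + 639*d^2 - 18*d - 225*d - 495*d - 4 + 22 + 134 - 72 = -72*d^3 + 793*d^2 - 738*d + 80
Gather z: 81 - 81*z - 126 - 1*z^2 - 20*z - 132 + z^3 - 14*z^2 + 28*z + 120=z^3 - 15*z^2 - 73*z - 57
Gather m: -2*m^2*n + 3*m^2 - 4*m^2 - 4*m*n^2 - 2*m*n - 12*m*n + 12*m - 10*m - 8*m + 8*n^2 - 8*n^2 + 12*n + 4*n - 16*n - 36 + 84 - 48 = m^2*(-2*n - 1) + m*(-4*n^2 - 14*n - 6)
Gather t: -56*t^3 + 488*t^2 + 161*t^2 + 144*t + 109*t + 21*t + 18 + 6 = -56*t^3 + 649*t^2 + 274*t + 24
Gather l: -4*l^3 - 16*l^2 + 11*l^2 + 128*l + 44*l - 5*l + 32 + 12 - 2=-4*l^3 - 5*l^2 + 167*l + 42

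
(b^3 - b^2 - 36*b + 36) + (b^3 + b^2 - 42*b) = 2*b^3 - 78*b + 36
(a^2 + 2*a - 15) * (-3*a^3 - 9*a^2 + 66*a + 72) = -3*a^5 - 15*a^4 + 93*a^3 + 339*a^2 - 846*a - 1080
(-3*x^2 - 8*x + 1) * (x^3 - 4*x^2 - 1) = -3*x^5 + 4*x^4 + 33*x^3 - x^2 + 8*x - 1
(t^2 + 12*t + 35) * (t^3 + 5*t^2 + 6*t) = t^5 + 17*t^4 + 101*t^3 + 247*t^2 + 210*t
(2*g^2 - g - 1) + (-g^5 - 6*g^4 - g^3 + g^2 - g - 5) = -g^5 - 6*g^4 - g^3 + 3*g^2 - 2*g - 6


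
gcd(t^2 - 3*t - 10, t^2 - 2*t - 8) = t + 2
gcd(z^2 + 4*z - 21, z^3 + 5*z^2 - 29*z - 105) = z + 7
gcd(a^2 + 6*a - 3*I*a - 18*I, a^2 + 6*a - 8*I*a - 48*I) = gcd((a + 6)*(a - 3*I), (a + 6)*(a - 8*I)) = a + 6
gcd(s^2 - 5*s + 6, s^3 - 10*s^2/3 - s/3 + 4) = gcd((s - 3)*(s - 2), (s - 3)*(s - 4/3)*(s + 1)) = s - 3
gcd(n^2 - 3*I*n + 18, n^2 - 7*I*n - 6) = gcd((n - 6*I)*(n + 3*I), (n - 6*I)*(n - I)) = n - 6*I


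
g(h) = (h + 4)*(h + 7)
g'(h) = 2*h + 11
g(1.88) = 52.21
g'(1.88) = 14.76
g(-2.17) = 8.84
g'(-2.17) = 6.66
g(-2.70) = 5.59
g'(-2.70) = 5.60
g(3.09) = 71.54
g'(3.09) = 17.18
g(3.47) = 78.21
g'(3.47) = 17.94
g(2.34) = 59.22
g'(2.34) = 15.68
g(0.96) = 39.48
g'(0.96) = 12.92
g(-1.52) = 13.59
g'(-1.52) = 7.96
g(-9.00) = 10.00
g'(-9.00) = -7.00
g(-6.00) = -2.00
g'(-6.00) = -1.00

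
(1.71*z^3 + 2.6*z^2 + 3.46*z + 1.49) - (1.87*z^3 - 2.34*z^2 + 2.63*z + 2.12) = -0.16*z^3 + 4.94*z^2 + 0.83*z - 0.63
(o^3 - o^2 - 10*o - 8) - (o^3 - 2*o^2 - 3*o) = o^2 - 7*o - 8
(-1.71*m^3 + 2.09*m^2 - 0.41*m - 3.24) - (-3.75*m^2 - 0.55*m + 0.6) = -1.71*m^3 + 5.84*m^2 + 0.14*m - 3.84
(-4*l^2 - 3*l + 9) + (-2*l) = -4*l^2 - 5*l + 9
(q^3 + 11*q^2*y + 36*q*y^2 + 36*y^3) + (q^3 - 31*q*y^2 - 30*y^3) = 2*q^3 + 11*q^2*y + 5*q*y^2 + 6*y^3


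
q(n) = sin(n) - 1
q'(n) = cos(n)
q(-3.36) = -0.78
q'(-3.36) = -0.98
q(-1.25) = -1.95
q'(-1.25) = 0.32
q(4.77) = -2.00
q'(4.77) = 0.06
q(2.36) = -0.30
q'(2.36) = -0.71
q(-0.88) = -1.77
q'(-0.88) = 0.64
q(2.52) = -0.42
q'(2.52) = -0.81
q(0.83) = -0.26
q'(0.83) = 0.67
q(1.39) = -0.02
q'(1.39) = 0.18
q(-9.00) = -1.41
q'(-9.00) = -0.91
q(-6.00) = -0.72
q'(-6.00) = 0.96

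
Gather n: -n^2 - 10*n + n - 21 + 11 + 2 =-n^2 - 9*n - 8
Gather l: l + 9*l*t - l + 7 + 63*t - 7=9*l*t + 63*t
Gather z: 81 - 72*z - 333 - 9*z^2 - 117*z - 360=-9*z^2 - 189*z - 612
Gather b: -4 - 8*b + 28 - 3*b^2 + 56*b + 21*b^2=18*b^2 + 48*b + 24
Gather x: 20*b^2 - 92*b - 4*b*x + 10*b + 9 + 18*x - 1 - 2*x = 20*b^2 - 82*b + x*(16 - 4*b) + 8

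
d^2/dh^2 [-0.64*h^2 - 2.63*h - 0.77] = -1.28000000000000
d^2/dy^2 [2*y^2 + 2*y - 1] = 4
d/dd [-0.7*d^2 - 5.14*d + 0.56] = -1.4*d - 5.14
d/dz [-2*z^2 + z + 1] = 1 - 4*z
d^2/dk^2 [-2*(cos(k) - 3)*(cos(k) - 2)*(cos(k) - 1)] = 47*cos(k)/2 - 24*cos(2*k) + 9*cos(3*k)/2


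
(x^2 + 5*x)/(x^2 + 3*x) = (x + 5)/(x + 3)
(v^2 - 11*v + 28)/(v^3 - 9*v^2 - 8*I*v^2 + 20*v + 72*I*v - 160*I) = (v - 7)/(v^2 - v*(5 + 8*I) + 40*I)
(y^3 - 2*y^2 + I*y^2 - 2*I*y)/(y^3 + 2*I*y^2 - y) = (y - 2)/(y + I)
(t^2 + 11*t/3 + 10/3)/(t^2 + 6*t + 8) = (t + 5/3)/(t + 4)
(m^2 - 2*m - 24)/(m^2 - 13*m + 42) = (m + 4)/(m - 7)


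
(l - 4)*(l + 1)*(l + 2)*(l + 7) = l^4 + 6*l^3 - 17*l^2 - 78*l - 56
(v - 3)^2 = v^2 - 6*v + 9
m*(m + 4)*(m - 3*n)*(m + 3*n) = m^4 + 4*m^3 - 9*m^2*n^2 - 36*m*n^2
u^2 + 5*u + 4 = (u + 1)*(u + 4)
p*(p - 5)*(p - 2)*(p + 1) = p^4 - 6*p^3 + 3*p^2 + 10*p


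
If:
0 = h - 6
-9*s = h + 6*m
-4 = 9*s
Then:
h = 6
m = -1/3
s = -4/9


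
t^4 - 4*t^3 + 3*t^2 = t^2*(t - 3)*(t - 1)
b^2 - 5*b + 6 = (b - 3)*(b - 2)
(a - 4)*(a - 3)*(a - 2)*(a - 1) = a^4 - 10*a^3 + 35*a^2 - 50*a + 24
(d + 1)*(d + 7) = d^2 + 8*d + 7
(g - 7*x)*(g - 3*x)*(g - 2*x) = g^3 - 12*g^2*x + 41*g*x^2 - 42*x^3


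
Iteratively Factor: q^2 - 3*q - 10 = (q - 5)*(q + 2)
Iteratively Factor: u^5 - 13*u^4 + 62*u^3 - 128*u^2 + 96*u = (u)*(u^4 - 13*u^3 + 62*u^2 - 128*u + 96) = u*(u - 4)*(u^3 - 9*u^2 + 26*u - 24) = u*(u - 4)^2*(u^2 - 5*u + 6) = u*(u - 4)^2*(u - 3)*(u - 2)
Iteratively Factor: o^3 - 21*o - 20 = (o - 5)*(o^2 + 5*o + 4) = (o - 5)*(o + 1)*(o + 4)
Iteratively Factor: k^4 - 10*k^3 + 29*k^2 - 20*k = (k - 1)*(k^3 - 9*k^2 + 20*k) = (k - 5)*(k - 1)*(k^2 - 4*k) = k*(k - 5)*(k - 1)*(k - 4)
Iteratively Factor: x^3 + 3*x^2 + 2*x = (x + 2)*(x^2 + x) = (x + 1)*(x + 2)*(x)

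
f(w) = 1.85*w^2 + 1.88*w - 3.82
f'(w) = 3.7*w + 1.88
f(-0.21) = -4.13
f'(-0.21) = 1.10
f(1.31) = 1.82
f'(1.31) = 6.73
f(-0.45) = -4.29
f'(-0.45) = 0.22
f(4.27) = 37.94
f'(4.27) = 17.68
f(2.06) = 7.90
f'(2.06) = 9.50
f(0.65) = -1.82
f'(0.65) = 4.28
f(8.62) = 149.85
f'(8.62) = 33.77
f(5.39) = 60.06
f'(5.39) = 21.82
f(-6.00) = 51.50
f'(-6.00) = -20.32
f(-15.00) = 384.23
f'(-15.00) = -53.62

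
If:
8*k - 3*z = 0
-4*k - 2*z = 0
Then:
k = 0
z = 0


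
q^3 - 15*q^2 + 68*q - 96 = (q - 8)*(q - 4)*(q - 3)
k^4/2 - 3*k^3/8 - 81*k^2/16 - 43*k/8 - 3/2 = (k/2 + 1)*(k - 4)*(k + 1/2)*(k + 3/4)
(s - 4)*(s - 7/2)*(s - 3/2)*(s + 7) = s^4 - 2*s^3 - 151*s^2/4 + 623*s/4 - 147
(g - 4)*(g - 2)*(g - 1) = g^3 - 7*g^2 + 14*g - 8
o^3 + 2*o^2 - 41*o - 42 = (o - 6)*(o + 1)*(o + 7)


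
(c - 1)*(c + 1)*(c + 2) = c^3 + 2*c^2 - c - 2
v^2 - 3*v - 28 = (v - 7)*(v + 4)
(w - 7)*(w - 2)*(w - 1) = w^3 - 10*w^2 + 23*w - 14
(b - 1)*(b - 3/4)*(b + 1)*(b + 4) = b^4 + 13*b^3/4 - 4*b^2 - 13*b/4 + 3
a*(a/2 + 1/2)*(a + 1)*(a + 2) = a^4/2 + 2*a^3 + 5*a^2/2 + a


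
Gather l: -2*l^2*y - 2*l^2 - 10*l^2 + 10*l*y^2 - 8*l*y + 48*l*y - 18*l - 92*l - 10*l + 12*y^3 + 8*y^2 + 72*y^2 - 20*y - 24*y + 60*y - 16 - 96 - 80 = l^2*(-2*y - 12) + l*(10*y^2 + 40*y - 120) + 12*y^3 + 80*y^2 + 16*y - 192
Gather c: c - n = c - n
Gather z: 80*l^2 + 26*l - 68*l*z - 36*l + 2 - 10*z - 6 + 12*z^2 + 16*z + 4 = 80*l^2 - 10*l + 12*z^2 + z*(6 - 68*l)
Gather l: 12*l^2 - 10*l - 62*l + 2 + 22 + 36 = 12*l^2 - 72*l + 60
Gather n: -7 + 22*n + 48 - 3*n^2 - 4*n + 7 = -3*n^2 + 18*n + 48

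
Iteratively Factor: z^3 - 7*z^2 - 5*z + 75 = (z - 5)*(z^2 - 2*z - 15) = (z - 5)^2*(z + 3)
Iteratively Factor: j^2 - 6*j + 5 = (j - 5)*(j - 1)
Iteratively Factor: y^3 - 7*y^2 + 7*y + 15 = (y + 1)*(y^2 - 8*y + 15) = (y - 5)*(y + 1)*(y - 3)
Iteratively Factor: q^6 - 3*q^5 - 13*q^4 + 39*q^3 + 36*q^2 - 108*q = (q - 3)*(q^5 - 13*q^3 + 36*q) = (q - 3)^2*(q^4 + 3*q^3 - 4*q^2 - 12*q) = (q - 3)^2*(q - 2)*(q^3 + 5*q^2 + 6*q) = (q - 3)^2*(q - 2)*(q + 2)*(q^2 + 3*q) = (q - 3)^2*(q - 2)*(q + 2)*(q + 3)*(q)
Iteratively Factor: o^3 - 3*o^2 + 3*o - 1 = (o - 1)*(o^2 - 2*o + 1) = (o - 1)^2*(o - 1)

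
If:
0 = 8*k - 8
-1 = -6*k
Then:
No Solution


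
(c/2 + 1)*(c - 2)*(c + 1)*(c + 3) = c^4/2 + 2*c^3 - c^2/2 - 8*c - 6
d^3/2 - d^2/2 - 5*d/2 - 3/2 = (d/2 + 1/2)*(d - 3)*(d + 1)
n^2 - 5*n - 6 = (n - 6)*(n + 1)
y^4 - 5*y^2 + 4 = (y - 2)*(y - 1)*(y + 1)*(y + 2)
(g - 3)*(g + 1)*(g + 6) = g^3 + 4*g^2 - 15*g - 18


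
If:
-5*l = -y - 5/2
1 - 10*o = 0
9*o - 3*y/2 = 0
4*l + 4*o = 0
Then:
No Solution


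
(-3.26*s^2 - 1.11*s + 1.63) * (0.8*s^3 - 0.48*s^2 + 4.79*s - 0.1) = -2.608*s^5 + 0.6768*s^4 - 13.7786*s^3 - 5.7733*s^2 + 7.9187*s - 0.163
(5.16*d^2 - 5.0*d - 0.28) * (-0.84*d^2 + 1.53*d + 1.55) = -4.3344*d^4 + 12.0948*d^3 + 0.5832*d^2 - 8.1784*d - 0.434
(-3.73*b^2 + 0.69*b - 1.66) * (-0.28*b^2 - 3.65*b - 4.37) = 1.0444*b^4 + 13.4213*b^3 + 14.2464*b^2 + 3.0437*b + 7.2542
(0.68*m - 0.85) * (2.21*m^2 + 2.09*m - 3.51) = 1.5028*m^3 - 0.4573*m^2 - 4.1633*m + 2.9835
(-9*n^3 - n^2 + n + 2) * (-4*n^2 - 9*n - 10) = 36*n^5 + 85*n^4 + 95*n^3 - 7*n^2 - 28*n - 20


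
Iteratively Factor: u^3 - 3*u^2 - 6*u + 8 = (u - 1)*(u^2 - 2*u - 8) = (u - 4)*(u - 1)*(u + 2)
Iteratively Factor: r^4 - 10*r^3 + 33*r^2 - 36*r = (r - 3)*(r^3 - 7*r^2 + 12*r) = (r - 3)^2*(r^2 - 4*r) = (r - 4)*(r - 3)^2*(r)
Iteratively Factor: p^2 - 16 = (p - 4)*(p + 4)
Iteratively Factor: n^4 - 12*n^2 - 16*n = (n)*(n^3 - 12*n - 16) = n*(n + 2)*(n^2 - 2*n - 8) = n*(n + 2)^2*(n - 4)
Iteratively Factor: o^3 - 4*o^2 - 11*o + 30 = (o - 2)*(o^2 - 2*o - 15) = (o - 5)*(o - 2)*(o + 3)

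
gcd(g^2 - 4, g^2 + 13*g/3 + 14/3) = g + 2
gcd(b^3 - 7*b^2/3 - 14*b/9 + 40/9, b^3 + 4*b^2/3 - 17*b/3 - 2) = b - 2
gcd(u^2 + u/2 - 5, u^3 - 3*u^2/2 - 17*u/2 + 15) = u - 2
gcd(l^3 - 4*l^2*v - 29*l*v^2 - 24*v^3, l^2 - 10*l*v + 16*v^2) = -l + 8*v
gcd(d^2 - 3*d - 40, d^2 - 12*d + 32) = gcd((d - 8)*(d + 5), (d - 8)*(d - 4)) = d - 8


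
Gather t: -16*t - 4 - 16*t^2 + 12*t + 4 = -16*t^2 - 4*t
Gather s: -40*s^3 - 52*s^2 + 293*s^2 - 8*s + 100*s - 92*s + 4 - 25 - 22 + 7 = -40*s^3 + 241*s^2 - 36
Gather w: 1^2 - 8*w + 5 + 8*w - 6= 0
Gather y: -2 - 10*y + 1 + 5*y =-5*y - 1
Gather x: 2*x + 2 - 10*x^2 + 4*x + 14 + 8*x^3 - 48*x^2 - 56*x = 8*x^3 - 58*x^2 - 50*x + 16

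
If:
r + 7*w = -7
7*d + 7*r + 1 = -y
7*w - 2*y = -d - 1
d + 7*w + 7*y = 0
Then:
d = 191/63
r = -67/21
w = -80/147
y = 1/9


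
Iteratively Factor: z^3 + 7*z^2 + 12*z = (z)*(z^2 + 7*z + 12) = z*(z + 4)*(z + 3)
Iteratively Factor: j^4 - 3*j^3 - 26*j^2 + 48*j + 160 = (j + 4)*(j^3 - 7*j^2 + 2*j + 40) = (j - 5)*(j + 4)*(j^2 - 2*j - 8) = (j - 5)*(j + 2)*(j + 4)*(j - 4)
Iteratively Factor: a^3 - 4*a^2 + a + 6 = (a - 3)*(a^2 - a - 2) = (a - 3)*(a - 2)*(a + 1)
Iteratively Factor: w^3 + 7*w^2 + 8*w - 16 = (w - 1)*(w^2 + 8*w + 16) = (w - 1)*(w + 4)*(w + 4)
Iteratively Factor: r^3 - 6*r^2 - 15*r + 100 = (r - 5)*(r^2 - r - 20) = (r - 5)*(r + 4)*(r - 5)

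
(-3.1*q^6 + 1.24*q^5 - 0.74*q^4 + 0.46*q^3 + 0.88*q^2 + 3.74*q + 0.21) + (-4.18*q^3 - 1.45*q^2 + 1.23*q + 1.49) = -3.1*q^6 + 1.24*q^5 - 0.74*q^4 - 3.72*q^3 - 0.57*q^2 + 4.97*q + 1.7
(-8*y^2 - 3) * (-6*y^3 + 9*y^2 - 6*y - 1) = 48*y^5 - 72*y^4 + 66*y^3 - 19*y^2 + 18*y + 3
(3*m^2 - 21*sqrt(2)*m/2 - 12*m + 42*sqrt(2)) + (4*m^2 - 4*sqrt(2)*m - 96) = 7*m^2 - 29*sqrt(2)*m/2 - 12*m - 96 + 42*sqrt(2)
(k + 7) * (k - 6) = k^2 + k - 42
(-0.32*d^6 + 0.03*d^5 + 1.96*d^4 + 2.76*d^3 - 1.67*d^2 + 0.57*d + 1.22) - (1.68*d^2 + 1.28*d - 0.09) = -0.32*d^6 + 0.03*d^5 + 1.96*d^4 + 2.76*d^3 - 3.35*d^2 - 0.71*d + 1.31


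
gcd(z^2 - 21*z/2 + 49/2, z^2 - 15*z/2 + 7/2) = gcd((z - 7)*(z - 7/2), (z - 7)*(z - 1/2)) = z - 7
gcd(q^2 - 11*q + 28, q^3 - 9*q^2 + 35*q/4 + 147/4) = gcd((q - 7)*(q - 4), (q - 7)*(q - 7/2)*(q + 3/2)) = q - 7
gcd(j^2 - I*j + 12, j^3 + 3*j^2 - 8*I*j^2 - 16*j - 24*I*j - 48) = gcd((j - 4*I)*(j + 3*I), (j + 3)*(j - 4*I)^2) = j - 4*I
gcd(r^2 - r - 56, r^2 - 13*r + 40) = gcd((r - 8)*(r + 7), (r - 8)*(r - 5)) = r - 8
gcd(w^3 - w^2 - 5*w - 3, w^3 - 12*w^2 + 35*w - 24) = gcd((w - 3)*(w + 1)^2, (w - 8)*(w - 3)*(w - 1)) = w - 3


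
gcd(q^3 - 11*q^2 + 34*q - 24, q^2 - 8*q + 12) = q - 6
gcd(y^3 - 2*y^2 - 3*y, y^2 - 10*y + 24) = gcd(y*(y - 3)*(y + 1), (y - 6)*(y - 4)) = 1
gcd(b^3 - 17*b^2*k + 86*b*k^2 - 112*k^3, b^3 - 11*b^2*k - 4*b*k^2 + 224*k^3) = b^2 - 15*b*k + 56*k^2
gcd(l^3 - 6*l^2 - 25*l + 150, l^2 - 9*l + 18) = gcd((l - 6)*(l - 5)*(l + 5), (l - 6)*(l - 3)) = l - 6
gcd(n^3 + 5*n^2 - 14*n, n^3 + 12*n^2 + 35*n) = n^2 + 7*n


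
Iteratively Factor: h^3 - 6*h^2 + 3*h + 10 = (h - 2)*(h^2 - 4*h - 5) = (h - 2)*(h + 1)*(h - 5)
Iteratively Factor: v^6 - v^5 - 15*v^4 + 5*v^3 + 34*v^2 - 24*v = (v - 1)*(v^5 - 15*v^3 - 10*v^2 + 24*v) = (v - 1)^2*(v^4 + v^3 - 14*v^2 - 24*v) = (v - 4)*(v - 1)^2*(v^3 + 5*v^2 + 6*v) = (v - 4)*(v - 1)^2*(v + 2)*(v^2 + 3*v) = (v - 4)*(v - 1)^2*(v + 2)*(v + 3)*(v)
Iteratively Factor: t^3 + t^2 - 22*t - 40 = (t - 5)*(t^2 + 6*t + 8) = (t - 5)*(t + 4)*(t + 2)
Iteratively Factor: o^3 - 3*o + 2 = (o - 1)*(o^2 + o - 2) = (o - 1)^2*(o + 2)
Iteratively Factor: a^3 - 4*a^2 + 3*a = (a)*(a^2 - 4*a + 3) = a*(a - 1)*(a - 3)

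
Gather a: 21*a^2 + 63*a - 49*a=21*a^2 + 14*a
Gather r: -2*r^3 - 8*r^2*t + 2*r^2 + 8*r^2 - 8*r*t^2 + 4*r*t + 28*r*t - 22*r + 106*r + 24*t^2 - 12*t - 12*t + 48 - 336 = -2*r^3 + r^2*(10 - 8*t) + r*(-8*t^2 + 32*t + 84) + 24*t^2 - 24*t - 288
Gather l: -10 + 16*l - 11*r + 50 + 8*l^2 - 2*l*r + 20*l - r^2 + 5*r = 8*l^2 + l*(36 - 2*r) - r^2 - 6*r + 40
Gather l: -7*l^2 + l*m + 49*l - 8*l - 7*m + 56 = -7*l^2 + l*(m + 41) - 7*m + 56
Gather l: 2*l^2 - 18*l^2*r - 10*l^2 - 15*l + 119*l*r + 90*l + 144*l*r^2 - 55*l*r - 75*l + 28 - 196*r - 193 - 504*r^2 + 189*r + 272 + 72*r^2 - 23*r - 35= l^2*(-18*r - 8) + l*(144*r^2 + 64*r) - 432*r^2 - 30*r + 72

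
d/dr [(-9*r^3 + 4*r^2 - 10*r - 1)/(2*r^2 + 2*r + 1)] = (-18*r^4 - 36*r^3 + r^2 + 12*r - 8)/(4*r^4 + 8*r^3 + 8*r^2 + 4*r + 1)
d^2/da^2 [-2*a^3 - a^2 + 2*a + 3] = -12*a - 2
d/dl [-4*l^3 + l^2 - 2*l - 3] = -12*l^2 + 2*l - 2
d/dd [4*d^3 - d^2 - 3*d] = 12*d^2 - 2*d - 3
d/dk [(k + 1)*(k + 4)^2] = 3*(k + 2)*(k + 4)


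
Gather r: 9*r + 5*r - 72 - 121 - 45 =14*r - 238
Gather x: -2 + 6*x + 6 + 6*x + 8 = 12*x + 12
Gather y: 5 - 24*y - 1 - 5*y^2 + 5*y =-5*y^2 - 19*y + 4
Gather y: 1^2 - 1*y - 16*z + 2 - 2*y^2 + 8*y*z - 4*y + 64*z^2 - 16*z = -2*y^2 + y*(8*z - 5) + 64*z^2 - 32*z + 3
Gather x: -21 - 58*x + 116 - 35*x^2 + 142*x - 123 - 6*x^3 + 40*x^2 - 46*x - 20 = -6*x^3 + 5*x^2 + 38*x - 48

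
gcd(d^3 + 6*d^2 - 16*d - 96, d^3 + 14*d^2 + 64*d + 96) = d^2 + 10*d + 24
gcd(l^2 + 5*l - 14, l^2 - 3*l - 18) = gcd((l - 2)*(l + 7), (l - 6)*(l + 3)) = 1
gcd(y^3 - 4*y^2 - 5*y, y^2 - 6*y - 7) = y + 1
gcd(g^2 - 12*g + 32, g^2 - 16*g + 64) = g - 8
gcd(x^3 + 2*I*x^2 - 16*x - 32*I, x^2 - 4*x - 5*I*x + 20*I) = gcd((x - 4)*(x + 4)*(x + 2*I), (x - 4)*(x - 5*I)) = x - 4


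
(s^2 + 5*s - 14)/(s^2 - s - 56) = (s - 2)/(s - 8)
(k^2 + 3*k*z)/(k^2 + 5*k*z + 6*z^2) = k/(k + 2*z)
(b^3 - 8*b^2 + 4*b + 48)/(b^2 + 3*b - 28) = (b^2 - 4*b - 12)/(b + 7)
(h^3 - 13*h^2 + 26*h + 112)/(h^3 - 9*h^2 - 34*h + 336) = (h + 2)/(h + 6)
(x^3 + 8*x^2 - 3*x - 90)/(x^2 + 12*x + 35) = (x^2 + 3*x - 18)/(x + 7)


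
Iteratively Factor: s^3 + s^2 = (s + 1)*(s^2) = s*(s + 1)*(s)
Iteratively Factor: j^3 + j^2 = (j)*(j^2 + j) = j*(j + 1)*(j)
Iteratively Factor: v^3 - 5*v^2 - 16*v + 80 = (v + 4)*(v^2 - 9*v + 20) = (v - 5)*(v + 4)*(v - 4)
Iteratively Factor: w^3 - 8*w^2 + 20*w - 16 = (w - 2)*(w^2 - 6*w + 8) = (w - 2)^2*(w - 4)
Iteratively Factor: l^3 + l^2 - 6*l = (l)*(l^2 + l - 6) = l*(l - 2)*(l + 3)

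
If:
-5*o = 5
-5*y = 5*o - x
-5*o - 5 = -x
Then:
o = -1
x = 0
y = 1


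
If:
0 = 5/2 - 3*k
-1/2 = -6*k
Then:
No Solution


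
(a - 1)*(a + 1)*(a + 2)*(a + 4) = a^4 + 6*a^3 + 7*a^2 - 6*a - 8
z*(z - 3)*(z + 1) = z^3 - 2*z^2 - 3*z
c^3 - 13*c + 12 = (c - 3)*(c - 1)*(c + 4)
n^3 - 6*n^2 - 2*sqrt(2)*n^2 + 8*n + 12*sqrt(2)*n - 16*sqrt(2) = (n - 4)*(n - 2)*(n - 2*sqrt(2))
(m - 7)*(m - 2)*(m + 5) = m^3 - 4*m^2 - 31*m + 70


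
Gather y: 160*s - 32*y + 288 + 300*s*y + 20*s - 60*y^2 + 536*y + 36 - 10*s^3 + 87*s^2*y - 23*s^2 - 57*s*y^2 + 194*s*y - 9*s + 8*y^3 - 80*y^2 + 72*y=-10*s^3 - 23*s^2 + 171*s + 8*y^3 + y^2*(-57*s - 140) + y*(87*s^2 + 494*s + 576) + 324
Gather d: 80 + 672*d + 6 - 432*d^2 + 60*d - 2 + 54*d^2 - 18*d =-378*d^2 + 714*d + 84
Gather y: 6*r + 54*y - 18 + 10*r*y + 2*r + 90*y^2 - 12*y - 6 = 8*r + 90*y^2 + y*(10*r + 42) - 24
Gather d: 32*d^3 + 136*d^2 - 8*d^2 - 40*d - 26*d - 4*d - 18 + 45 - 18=32*d^3 + 128*d^2 - 70*d + 9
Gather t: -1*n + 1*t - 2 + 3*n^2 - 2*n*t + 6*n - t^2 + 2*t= 3*n^2 + 5*n - t^2 + t*(3 - 2*n) - 2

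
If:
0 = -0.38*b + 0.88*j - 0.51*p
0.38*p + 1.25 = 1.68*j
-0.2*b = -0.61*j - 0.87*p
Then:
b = 1.80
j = 0.72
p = -0.09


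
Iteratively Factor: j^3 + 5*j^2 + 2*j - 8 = (j + 4)*(j^2 + j - 2) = (j - 1)*(j + 4)*(j + 2)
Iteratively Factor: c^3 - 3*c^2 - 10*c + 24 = (c - 2)*(c^2 - c - 12) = (c - 4)*(c - 2)*(c + 3)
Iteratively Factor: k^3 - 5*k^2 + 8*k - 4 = (k - 1)*(k^2 - 4*k + 4) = (k - 2)*(k - 1)*(k - 2)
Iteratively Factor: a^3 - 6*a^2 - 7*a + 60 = (a - 5)*(a^2 - a - 12) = (a - 5)*(a - 4)*(a + 3)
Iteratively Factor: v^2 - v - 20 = (v + 4)*(v - 5)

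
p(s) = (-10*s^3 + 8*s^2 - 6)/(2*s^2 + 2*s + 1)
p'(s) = (-4*s - 2)*(-10*s^3 + 8*s^2 - 6)/(2*s^2 + 2*s + 1)^2 + (-30*s^2 + 16*s)/(2*s^2 + 2*s + 1)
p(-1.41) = 17.59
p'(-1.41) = -8.42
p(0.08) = -5.08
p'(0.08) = 10.97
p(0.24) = -3.56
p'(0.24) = 7.93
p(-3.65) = 28.84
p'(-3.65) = -4.65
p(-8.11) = 50.33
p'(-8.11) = -4.91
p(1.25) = -1.97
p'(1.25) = -1.98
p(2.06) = -4.37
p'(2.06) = -3.64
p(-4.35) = 32.13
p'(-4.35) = -4.73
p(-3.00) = 25.85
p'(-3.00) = -4.58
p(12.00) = -51.55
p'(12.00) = -4.95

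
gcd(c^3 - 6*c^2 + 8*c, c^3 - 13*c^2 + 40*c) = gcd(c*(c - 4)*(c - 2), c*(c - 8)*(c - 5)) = c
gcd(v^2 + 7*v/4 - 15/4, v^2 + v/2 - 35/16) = v - 5/4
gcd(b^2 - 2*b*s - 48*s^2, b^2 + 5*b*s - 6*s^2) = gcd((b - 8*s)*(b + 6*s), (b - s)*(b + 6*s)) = b + 6*s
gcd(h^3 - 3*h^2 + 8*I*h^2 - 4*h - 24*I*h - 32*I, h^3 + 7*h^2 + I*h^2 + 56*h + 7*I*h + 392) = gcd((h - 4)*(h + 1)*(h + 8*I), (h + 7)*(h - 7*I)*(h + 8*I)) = h + 8*I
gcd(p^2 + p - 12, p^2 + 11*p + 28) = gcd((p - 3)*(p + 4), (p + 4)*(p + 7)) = p + 4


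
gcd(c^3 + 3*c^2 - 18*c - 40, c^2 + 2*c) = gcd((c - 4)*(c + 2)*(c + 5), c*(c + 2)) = c + 2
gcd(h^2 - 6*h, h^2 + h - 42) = h - 6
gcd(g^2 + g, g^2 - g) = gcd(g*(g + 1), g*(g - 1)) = g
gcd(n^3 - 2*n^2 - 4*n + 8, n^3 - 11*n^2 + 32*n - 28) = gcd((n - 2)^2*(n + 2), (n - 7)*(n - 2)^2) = n^2 - 4*n + 4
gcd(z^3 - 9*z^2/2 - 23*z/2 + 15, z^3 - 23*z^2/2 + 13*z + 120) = z^2 - 7*z/2 - 15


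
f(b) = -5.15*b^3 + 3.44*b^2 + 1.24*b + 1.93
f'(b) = -15.45*b^2 + 6.88*b + 1.24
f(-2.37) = 86.87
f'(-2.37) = -101.85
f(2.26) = -37.14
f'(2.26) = -62.12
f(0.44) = 2.70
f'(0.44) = 1.28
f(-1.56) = 27.92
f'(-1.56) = -47.09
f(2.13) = -29.59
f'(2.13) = -54.20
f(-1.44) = 22.66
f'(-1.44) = -40.70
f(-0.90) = 7.35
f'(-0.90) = -17.47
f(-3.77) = 322.10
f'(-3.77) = -244.29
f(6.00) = -979.19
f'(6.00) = -513.68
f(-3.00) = 168.22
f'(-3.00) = -158.45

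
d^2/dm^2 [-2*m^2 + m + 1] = -4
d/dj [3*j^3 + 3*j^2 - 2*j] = 9*j^2 + 6*j - 2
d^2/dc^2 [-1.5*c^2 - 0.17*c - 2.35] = -3.00000000000000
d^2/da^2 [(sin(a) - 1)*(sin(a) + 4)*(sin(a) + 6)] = -9*sin(a)^3 - 36*sin(a)^2 - 8*sin(a) + 18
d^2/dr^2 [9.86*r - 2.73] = 0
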